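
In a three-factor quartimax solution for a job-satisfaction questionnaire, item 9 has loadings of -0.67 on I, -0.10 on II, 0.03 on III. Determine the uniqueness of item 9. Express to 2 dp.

0.54

h² = (-0.67)² + (-0.10)² + 0.03² = 0.4489 + 0.0100 + 0.0009 = 0.4598
Uniqueness u² = 1 − h² = 1 − 0.4598 = 0.5402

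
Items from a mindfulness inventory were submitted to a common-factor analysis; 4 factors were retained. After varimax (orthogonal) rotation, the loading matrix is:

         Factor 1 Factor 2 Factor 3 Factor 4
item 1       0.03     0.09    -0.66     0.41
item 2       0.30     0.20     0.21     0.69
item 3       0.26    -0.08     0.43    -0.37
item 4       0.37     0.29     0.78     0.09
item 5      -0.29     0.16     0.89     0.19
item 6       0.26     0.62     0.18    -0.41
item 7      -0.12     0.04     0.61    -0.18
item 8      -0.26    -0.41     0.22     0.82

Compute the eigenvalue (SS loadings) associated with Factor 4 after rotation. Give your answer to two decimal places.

1.70

SS loadings for Factor 4 = 0.41² + 0.69² + (-0.37)² + 0.09² + 0.19² + (-0.41)² + (-0.18)² + 0.82² = 0.1681 + 0.4761 + 0.1369 + 0.0081 + 0.0361 + 0.1681 + 0.0324 + 0.6724 = 1.6982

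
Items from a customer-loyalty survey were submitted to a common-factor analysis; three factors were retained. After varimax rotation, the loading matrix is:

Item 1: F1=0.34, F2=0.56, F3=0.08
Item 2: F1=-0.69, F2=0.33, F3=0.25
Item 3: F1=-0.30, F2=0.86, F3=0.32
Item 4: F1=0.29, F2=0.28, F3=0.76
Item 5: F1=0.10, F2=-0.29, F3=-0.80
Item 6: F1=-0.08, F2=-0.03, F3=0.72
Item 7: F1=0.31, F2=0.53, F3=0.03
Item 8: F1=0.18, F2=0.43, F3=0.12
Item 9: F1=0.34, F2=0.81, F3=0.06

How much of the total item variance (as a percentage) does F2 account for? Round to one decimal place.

SS loadings for F2 = 0.56² + 0.33² + 0.86² + 0.28² + (-0.29)² + (-0.03)² + 0.53² + 0.43² + 0.81² = 2.4474
With 9 standardized items, total variance = 9. Proportion = 2.4474/9 = 0.2719 → 27.19%.

27.2%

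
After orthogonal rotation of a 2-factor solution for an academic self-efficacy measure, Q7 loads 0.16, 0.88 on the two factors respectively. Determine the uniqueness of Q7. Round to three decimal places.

0.200

h² = 0.16² + 0.88² = 0.0256 + 0.7744 = 0.8000
Uniqueness u² = 1 − h² = 1 − 0.8000 = 0.2000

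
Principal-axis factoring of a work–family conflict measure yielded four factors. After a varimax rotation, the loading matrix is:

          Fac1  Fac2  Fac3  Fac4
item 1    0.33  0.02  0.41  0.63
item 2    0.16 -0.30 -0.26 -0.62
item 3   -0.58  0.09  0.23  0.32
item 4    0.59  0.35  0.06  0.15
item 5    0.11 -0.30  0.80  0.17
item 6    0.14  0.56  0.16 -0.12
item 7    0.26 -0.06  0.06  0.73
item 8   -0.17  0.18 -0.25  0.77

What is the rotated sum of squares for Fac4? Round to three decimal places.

2.075

SS loadings for Fac4 = 0.63² + (-0.62)² + 0.32² + 0.15² + 0.17² + (-0.12)² + 0.73² + 0.77² = 0.3969 + 0.3844 + 0.1024 + 0.0225 + 0.0289 + 0.0144 + 0.5329 + 0.5929 = 2.0753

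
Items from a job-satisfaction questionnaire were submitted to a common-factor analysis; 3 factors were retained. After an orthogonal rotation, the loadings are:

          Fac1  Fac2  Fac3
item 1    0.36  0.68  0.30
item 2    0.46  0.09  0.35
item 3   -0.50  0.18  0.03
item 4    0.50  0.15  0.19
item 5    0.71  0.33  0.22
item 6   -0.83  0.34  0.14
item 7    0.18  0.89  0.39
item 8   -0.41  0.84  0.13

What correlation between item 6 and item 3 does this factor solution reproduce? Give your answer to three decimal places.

0.480

r̂ = Σ λ_i·λ_j across factors = (-0.83)(-0.50) + (0.34)(0.18) + (0.14)(0.03)
  = +0.4150 +0.0612 +0.0042 = 0.4804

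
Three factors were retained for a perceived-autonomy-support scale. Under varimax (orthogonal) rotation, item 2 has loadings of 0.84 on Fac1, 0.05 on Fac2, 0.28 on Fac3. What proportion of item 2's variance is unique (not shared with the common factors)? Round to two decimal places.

h² = 0.84² + 0.05² + 0.28² = 0.7056 + 0.0025 + 0.0784 = 0.7865
Uniqueness u² = 1 − h² = 1 − 0.7865 = 0.2135

0.21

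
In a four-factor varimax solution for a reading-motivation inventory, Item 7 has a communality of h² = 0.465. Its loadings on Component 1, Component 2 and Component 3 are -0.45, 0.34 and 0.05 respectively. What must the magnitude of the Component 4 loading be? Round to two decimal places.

Under orthogonal rotation h² = Σλ², so λ_Component 4² = h² − (0.3206) = 0.465 − 0.3206 = 0.1444.
|λ| = √0.1444 = 0.3800.

0.38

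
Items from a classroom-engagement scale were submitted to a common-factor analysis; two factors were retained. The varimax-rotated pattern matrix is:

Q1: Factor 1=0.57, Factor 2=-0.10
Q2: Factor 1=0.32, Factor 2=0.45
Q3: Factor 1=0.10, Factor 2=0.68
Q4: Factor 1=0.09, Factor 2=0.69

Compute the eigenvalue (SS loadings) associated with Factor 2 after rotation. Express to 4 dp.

SS loadings for Factor 2 = (-0.10)² + 0.45² + 0.68² + 0.69² = 0.0100 + 0.2025 + 0.4624 + 0.4761 = 1.1510

1.1510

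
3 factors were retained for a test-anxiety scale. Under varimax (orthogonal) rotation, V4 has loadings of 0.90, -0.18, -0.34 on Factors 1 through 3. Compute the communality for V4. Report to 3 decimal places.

0.958

h² = 0.90² + (-0.18)² + (-0.34)² = 0.8100 + 0.0324 + 0.1156 = 0.9580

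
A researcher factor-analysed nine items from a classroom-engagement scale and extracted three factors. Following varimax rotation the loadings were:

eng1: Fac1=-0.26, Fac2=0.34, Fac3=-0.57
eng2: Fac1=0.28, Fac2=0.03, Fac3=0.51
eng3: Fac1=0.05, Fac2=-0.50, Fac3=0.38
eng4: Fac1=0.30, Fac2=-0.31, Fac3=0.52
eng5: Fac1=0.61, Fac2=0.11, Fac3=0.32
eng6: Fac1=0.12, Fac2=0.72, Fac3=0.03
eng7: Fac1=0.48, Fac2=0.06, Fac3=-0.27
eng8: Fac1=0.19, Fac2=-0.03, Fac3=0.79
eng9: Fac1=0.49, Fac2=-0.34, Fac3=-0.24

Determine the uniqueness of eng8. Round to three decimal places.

h² = 0.19² + (-0.03)² + 0.79² = 0.0361 + 0.0009 + 0.6241 = 0.6611
Uniqueness u² = 1 − h² = 1 − 0.6611 = 0.3389

0.339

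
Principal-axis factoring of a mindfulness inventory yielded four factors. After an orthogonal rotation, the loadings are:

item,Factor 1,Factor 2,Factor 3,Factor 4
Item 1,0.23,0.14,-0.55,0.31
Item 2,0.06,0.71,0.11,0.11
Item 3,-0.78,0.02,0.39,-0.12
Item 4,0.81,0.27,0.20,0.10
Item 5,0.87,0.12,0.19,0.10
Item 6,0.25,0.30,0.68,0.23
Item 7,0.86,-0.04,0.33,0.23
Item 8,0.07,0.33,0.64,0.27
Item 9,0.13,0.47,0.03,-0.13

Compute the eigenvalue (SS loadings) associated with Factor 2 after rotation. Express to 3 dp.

SS loadings for Factor 2 = 0.14² + 0.71² + 0.02² + 0.27² + 0.12² + 0.30² + (-0.04)² + 0.33² + 0.47² = 0.0196 + 0.5041 + 0.0004 + 0.0729 + 0.0144 + 0.0900 + 0.0016 + 0.1089 + 0.2209 = 1.0328

1.033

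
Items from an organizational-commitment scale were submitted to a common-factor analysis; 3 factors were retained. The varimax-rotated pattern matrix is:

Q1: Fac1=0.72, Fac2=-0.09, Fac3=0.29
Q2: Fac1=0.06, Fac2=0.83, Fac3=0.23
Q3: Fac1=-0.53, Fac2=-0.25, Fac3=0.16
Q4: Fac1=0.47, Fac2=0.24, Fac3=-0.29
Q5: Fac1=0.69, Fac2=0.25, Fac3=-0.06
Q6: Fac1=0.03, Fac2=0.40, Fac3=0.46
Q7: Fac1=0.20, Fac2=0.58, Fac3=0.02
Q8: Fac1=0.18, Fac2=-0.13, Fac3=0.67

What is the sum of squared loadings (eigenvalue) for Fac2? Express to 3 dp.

1.393

SS loadings for Fac2 = (-0.09)² + 0.83² + (-0.25)² + 0.24² + 0.25² + 0.40² + 0.58² + (-0.13)² = 0.0081 + 0.6889 + 0.0625 + 0.0576 + 0.0625 + 0.1600 + 0.3364 + 0.0169 = 1.3929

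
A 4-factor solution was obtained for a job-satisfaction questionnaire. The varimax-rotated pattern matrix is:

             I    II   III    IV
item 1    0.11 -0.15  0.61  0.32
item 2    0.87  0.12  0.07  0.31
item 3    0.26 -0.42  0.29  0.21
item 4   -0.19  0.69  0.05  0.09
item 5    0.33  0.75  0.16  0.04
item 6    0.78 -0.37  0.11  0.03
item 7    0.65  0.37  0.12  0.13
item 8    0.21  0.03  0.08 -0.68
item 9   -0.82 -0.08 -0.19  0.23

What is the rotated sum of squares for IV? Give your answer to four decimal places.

0.7854

SS loadings for IV = 0.32² + 0.31² + 0.21² + 0.09² + 0.04² + 0.03² + 0.13² + (-0.68)² + 0.23² = 0.1024 + 0.0961 + 0.0441 + 0.0081 + 0.0016 + 0.0009 + 0.0169 + 0.4624 + 0.0529 = 0.7854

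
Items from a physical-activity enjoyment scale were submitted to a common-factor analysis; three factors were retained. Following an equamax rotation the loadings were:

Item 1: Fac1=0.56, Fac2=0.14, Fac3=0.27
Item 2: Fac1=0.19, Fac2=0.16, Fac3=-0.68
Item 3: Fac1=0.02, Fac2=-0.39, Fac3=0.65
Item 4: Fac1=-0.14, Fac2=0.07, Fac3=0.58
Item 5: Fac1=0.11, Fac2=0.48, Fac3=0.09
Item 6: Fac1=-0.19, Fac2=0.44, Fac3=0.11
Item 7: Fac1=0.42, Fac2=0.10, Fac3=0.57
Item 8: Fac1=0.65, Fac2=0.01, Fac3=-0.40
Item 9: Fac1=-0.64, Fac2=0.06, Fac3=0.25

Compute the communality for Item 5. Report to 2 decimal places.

h² = 0.11² + 0.48² + 0.09² = 0.0121 + 0.2304 + 0.0081 = 0.2506

0.25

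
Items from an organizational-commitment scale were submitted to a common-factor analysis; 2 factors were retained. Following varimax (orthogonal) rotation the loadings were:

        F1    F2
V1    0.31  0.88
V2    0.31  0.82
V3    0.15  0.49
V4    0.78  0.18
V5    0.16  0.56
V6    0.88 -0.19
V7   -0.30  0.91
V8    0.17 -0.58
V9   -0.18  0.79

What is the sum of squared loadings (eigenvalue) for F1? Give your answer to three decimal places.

SS loadings for F1 = 0.31² + 0.31² + 0.15² + 0.78² + 0.16² + 0.88² + (-0.30)² + 0.17² + (-0.18)² = 0.0961 + 0.0961 + 0.0225 + 0.6084 + 0.0256 + 0.7744 + 0.0900 + 0.0289 + 0.0324 = 1.7744

1.774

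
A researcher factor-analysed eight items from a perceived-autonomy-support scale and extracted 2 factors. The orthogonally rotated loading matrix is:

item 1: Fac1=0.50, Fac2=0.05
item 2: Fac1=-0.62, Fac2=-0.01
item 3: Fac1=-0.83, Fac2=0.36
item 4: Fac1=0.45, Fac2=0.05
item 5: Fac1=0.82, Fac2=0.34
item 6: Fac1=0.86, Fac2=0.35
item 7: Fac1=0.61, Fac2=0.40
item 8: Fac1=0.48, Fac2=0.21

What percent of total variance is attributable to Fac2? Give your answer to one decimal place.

SS loadings for Fac2 = 0.05² + (-0.01)² + 0.36² + 0.05² + 0.34² + 0.35² + 0.40² + 0.21² = 0.5769
With 8 standardized items, total variance = 8. Proportion = 0.5769/8 = 0.0721 → 7.21%.

7.2%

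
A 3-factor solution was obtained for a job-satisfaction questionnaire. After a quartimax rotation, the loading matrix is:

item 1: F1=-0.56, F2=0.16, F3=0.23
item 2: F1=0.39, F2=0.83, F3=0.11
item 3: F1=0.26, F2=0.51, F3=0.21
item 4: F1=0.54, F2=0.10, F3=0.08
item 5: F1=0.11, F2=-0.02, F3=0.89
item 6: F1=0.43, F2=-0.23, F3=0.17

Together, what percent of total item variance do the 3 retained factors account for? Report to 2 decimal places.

SS loadings by factor: 1.0219, 1.0379, 0.9365; total = 2.9963.
Total variance with 6 standardized items is 6, so the solution explains 2.9963/6 = 0.4994 = 49.94%.

49.94%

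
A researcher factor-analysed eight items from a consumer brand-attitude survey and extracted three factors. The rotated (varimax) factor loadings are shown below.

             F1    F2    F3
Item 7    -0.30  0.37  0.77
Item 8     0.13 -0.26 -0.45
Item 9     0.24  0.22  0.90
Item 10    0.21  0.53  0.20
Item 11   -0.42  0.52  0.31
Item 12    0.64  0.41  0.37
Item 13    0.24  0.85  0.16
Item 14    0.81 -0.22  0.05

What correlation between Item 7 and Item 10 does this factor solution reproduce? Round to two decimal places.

r̂ = Σ λ_i·λ_j across factors = (-0.30)(0.21) + (0.37)(0.53) + (0.77)(0.20)
  = -0.0630 +0.1961 +0.1540 = 0.2871

0.29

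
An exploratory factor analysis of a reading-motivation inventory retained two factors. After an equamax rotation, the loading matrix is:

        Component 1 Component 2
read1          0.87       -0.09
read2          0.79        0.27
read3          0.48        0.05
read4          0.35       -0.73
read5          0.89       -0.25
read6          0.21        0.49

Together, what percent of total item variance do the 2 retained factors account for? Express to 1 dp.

Communalities: 0.7650, 0.6970, 0.2329, 0.6554, 0.8546, 0.2842; Σh² = 3.4891.
Total variance with 6 standardized items is 6, so the solution explains 3.4891/6 = 0.5815 = 58.15%.

58.2%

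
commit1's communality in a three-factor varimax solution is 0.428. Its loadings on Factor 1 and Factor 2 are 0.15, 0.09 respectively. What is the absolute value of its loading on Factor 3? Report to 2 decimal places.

0.63

Under orthogonal rotation h² = Σλ², so λ_Factor 3² = h² − (0.0306) = 0.428 − 0.0306 = 0.3974.
|λ| = √0.3974 = 0.6304.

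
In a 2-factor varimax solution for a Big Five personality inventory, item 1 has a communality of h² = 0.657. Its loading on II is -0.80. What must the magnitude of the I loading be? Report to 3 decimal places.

Under orthogonal rotation h² = Σλ², so λ_I² = h² − (0.6400) = 0.657 − 0.6400 = 0.0170.
|λ| = √0.0170 = 0.1304.

0.130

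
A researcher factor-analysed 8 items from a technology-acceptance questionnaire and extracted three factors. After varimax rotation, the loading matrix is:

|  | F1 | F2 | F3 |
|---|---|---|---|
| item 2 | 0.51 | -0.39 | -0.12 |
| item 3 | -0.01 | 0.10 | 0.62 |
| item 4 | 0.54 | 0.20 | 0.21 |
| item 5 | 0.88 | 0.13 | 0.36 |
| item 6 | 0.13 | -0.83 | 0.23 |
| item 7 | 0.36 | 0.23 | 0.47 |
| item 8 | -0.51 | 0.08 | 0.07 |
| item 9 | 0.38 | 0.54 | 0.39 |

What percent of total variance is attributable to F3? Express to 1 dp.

SS loadings for F3 = (-0.12)² + 0.62² + 0.21² + 0.36² + 0.23² + 0.47² + 0.07² + 0.39² = 1.0033
With 8 standardized items, total variance = 8. Proportion = 1.0033/8 = 0.1254 → 12.54%.

12.5%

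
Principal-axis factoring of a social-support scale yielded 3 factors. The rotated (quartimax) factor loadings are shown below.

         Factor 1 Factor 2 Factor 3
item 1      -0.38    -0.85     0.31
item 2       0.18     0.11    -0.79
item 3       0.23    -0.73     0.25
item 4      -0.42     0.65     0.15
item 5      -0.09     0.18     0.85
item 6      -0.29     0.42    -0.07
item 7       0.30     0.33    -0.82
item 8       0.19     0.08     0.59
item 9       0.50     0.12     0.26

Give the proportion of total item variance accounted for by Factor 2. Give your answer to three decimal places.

0.225

SS loadings for Factor 2 = (-0.85)² + 0.11² + (-0.73)² + 0.65² + 0.18² + 0.42² + 0.33² + 0.08² + 0.12² = 2.0285
Proportion of variance = 2.0285 / 9 = 0.2254.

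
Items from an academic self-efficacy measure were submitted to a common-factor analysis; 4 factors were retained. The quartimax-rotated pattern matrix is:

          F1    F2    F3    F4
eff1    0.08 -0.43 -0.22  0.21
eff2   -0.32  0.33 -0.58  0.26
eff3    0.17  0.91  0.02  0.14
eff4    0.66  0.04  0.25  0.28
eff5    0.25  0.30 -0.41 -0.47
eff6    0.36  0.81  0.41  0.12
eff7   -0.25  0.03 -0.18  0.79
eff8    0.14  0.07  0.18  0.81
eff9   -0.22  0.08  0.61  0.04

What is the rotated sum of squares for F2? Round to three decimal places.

SS loadings for F2 = (-0.43)² + 0.33² + 0.91² + 0.04² + 0.30² + 0.81² + 0.03² + 0.07² + 0.08² = 0.1849 + 0.1089 + 0.8281 + 0.0016 + 0.0900 + 0.6561 + 0.0009 + 0.0049 + 0.0064 = 1.8818

1.882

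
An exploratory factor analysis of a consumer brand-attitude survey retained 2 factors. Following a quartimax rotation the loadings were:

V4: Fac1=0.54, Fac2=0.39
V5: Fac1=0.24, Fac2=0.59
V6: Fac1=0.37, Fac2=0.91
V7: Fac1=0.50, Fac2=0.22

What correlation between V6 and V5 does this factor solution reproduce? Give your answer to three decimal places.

r̂ = Σ λ_i·λ_j across factors = (0.37)(0.24) + (0.91)(0.59)
  = +0.0888 +0.5369 = 0.6257

0.626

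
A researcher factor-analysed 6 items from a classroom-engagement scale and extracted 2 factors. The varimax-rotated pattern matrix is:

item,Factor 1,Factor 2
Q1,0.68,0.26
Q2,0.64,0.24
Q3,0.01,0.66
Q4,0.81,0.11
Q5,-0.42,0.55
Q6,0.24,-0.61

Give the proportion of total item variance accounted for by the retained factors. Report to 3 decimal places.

SS loadings by factor: 1.7622, 1.2475; total = 3.0097.
Total variance with 6 standardized items is 6, so the solution explains 3.0097/6 = 0.5016.

0.502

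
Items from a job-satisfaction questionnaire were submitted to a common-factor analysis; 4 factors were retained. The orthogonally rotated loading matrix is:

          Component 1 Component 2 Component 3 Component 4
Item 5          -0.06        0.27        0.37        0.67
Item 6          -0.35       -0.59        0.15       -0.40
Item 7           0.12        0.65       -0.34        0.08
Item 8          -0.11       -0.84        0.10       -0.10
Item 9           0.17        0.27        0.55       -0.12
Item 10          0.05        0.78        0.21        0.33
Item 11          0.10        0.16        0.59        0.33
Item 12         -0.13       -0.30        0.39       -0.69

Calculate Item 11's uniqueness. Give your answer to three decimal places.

0.507

h² = 0.10² + 0.16² + 0.59² + 0.33² = 0.0100 + 0.0256 + 0.3481 + 0.1089 = 0.4926
Uniqueness u² = 1 − h² = 1 − 0.4926 = 0.5074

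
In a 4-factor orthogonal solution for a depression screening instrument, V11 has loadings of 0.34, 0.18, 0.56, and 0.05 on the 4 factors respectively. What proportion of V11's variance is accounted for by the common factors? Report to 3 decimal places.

h² = 0.34² + 0.18² + 0.56² + 0.05² = 0.1156 + 0.0324 + 0.3136 + 0.0025 = 0.4641

0.464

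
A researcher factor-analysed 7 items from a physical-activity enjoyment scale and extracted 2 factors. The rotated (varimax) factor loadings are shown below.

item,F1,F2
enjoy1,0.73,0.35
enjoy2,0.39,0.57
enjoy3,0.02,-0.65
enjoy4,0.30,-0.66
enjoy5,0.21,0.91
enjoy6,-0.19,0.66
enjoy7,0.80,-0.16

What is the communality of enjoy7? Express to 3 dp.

h² = 0.80² + (-0.16)² = 0.6400 + 0.0256 = 0.6656

0.666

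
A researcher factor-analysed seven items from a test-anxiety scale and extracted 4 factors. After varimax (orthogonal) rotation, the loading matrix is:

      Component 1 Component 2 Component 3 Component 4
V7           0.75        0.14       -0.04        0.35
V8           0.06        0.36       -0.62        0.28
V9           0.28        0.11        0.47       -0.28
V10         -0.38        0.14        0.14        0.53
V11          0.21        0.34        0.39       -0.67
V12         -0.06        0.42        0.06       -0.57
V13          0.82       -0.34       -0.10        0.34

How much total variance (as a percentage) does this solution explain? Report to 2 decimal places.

Communalities: 0.7062, 0.5960, 0.3898, 0.4645, 0.7607, 0.5085, 0.9136; Σh² = 4.3393.
Total variance with 7 standardized items is 7, so the solution explains 4.3393/7 = 0.6199 = 61.99%.

61.99%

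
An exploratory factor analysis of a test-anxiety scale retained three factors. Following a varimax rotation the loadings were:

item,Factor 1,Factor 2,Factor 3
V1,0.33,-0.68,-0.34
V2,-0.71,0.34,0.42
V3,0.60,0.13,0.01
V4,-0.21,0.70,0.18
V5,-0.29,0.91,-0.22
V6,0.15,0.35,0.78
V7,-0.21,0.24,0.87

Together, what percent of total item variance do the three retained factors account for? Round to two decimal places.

71.42%

Communalities: 0.6869, 0.7961, 0.3770, 0.5665, 0.9606, 0.7534, 0.8586; Σh² = 4.9991.
Total variance with 7 standardized items is 7, so the solution explains 4.9991/7 = 0.7142 = 71.42%.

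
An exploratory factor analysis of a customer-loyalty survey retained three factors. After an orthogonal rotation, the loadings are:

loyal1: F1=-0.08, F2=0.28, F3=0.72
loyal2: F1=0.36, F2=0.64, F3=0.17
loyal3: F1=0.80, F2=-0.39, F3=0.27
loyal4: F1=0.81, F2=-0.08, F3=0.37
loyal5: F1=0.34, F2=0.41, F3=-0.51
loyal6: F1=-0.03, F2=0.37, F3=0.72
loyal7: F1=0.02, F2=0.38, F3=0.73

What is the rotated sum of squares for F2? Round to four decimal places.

SS loadings for F2 = 0.28² + 0.64² + (-0.39)² + (-0.08)² + 0.41² + 0.37² + 0.38² = 0.0784 + 0.4096 + 0.1521 + 0.0064 + 0.1681 + 0.1369 + 0.1444 = 1.0959

1.0959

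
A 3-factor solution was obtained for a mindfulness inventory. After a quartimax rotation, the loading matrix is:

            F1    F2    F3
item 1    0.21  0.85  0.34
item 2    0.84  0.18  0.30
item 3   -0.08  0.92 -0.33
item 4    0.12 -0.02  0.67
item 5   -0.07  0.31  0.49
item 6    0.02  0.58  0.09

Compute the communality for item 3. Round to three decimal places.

h² = (-0.08)² + 0.92² + (-0.33)² = 0.0064 + 0.8464 + 0.1089 = 0.9617

0.962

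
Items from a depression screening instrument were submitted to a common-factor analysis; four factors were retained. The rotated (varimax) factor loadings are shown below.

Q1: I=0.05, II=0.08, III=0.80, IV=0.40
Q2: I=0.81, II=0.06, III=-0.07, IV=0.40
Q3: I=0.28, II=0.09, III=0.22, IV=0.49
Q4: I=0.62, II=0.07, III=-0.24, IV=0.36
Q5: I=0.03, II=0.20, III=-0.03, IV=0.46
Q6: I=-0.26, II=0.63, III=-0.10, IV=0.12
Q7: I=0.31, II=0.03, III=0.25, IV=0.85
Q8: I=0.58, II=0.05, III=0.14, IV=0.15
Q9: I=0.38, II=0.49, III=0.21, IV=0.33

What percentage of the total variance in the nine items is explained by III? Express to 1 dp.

SS loadings for III = 0.80² + (-0.07)² + 0.22² + (-0.24)² + (-0.03)² + (-0.10)² + 0.25² + 0.14² + 0.21² = 0.8880
With 9 standardized items, total variance = 9. Proportion = 0.8880/9 = 0.0987 → 9.87%.

9.9%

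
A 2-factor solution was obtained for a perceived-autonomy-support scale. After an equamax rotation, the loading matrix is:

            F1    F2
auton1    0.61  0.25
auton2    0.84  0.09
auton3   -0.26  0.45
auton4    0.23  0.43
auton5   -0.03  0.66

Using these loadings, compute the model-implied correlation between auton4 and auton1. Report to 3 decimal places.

0.248

r̂ = Σ λ_i·λ_j across factors = (0.23)(0.61) + (0.43)(0.25)
  = +0.1403 +0.1075 = 0.2478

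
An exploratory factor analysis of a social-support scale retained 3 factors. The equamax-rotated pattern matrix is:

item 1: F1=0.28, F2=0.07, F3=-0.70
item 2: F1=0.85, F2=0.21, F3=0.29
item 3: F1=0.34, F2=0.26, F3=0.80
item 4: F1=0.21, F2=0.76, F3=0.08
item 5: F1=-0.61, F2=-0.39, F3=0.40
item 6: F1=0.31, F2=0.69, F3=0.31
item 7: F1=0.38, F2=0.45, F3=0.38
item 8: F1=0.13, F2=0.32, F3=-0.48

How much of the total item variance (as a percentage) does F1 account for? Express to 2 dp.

19.88%

SS loadings for F1 = 0.28² + 0.85² + 0.34² + 0.21² + (-0.61)² + 0.31² + 0.38² + 0.13² = 1.5901
With 8 standardized items, total variance = 8. Proportion = 1.5901/8 = 0.1988 → 19.88%.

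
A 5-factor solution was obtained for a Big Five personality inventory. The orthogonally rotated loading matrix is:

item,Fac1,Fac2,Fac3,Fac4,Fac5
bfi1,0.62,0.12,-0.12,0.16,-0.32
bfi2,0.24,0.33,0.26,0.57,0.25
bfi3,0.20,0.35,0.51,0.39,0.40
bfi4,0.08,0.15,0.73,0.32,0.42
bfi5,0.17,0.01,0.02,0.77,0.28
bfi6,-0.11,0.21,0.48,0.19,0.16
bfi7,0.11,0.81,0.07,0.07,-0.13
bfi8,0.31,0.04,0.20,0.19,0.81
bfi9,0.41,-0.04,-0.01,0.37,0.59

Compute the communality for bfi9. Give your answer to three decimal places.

h² = 0.41² + (-0.04)² + (-0.01)² + 0.37² + 0.59² = 0.1681 + 0.0016 + 0.0001 + 0.1369 + 0.3481 = 0.6548

0.655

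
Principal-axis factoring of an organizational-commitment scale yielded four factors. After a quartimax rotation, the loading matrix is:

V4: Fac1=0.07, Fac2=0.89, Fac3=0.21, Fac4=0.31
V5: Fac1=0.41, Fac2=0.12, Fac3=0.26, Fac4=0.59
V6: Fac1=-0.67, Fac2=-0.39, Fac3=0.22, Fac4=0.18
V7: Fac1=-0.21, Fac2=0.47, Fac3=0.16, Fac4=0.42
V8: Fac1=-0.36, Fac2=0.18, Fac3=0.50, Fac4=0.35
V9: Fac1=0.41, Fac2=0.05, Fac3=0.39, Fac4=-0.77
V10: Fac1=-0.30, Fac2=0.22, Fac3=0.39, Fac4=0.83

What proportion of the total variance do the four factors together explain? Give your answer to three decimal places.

0.731

SS loadings by factor: 1.0537, 1.2628, 0.7399, 2.0573; total = 5.1137.
Total variance with 7 standardized items is 7, so the solution explains 5.1137/7 = 0.7305.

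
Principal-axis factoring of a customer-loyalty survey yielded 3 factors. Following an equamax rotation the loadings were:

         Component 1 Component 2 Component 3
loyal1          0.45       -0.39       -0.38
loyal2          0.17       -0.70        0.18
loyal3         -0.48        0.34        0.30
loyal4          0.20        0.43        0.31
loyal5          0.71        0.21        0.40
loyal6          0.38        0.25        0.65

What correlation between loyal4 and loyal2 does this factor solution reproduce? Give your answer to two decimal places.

r̂ = Σ λ_i·λ_j across factors = (0.20)(0.17) + (0.43)(-0.70) + (0.31)(0.18)
  = +0.0340 -0.3010 +0.0558 = -0.2112

-0.21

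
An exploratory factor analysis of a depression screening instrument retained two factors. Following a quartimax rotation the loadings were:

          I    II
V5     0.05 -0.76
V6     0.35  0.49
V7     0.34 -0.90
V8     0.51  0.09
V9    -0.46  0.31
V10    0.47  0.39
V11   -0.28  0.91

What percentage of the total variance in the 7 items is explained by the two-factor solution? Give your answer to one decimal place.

SS loadings by factor: 1.0116, 2.7121; total = 3.7237.
Total variance with 7 standardized items is 7, so the solution explains 3.7237/7 = 0.5320 = 53.20%.

53.2%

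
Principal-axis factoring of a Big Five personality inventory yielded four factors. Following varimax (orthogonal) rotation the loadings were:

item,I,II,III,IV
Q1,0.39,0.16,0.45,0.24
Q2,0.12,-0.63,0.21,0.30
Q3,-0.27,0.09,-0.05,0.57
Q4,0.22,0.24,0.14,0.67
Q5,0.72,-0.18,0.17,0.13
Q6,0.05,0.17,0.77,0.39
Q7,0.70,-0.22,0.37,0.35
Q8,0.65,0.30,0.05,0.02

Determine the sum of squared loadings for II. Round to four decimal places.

SS loadings for II = 0.16² + (-0.63)² + 0.09² + 0.24² + (-0.18)² + 0.17² + (-0.22)² + 0.30² = 0.0256 + 0.3969 + 0.0081 + 0.0576 + 0.0324 + 0.0289 + 0.0484 + 0.0900 = 0.6879

0.6879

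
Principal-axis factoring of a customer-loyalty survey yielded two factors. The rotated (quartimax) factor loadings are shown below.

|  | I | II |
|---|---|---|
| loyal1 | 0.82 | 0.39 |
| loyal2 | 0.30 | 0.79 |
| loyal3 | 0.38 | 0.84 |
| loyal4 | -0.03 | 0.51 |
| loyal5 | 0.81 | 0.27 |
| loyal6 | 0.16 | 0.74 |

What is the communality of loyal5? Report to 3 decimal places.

h² = 0.81² + 0.27² = 0.6561 + 0.0729 = 0.7290

0.729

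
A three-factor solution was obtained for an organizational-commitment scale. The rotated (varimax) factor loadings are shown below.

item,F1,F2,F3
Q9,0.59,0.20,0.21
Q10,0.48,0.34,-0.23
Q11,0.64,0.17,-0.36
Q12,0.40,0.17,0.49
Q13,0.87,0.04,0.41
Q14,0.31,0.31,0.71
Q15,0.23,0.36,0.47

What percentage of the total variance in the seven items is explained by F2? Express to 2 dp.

SS loadings for F2 = 0.20² + 0.34² + 0.17² + 0.17² + 0.04² + 0.31² + 0.36² = 0.4407
With 7 standardized items, total variance = 7. Proportion = 0.4407/7 = 0.0630 → 6.30%.

6.30%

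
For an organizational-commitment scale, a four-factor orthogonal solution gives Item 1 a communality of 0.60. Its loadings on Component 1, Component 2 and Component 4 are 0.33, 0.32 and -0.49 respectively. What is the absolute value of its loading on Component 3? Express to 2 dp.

0.39

Under orthogonal rotation h² = Σλ², so λ_Component 3² = h² − (0.4514) = 0.60 − 0.4514 = 0.1486.
|λ| = √0.1486 = 0.3855.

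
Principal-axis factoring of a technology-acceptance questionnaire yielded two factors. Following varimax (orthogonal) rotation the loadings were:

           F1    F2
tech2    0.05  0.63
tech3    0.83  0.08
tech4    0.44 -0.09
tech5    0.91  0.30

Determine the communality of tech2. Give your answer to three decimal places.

0.399

h² = 0.05² + 0.63² = 0.0025 + 0.3969 = 0.3994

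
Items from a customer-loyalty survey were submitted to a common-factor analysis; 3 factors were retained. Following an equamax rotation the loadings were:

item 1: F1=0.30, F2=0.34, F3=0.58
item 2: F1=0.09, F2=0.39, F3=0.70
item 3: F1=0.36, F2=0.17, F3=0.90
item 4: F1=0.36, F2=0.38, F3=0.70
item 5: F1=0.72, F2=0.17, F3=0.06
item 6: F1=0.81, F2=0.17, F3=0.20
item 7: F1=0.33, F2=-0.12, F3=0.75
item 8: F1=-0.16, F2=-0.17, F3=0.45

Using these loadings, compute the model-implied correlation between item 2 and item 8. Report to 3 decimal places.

0.234

r̂ = Σ λ_i·λ_j across factors = (0.09)(-0.16) + (0.39)(-0.17) + (0.70)(0.45)
  = -0.0144 -0.0663 +0.3150 = 0.2343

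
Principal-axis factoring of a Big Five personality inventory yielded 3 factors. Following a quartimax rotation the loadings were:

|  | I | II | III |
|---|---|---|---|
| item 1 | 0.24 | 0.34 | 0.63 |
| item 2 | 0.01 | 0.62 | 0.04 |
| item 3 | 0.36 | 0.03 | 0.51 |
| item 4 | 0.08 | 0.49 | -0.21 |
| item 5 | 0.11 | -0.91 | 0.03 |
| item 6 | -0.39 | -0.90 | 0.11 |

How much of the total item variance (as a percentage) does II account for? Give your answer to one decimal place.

SS loadings for II = 0.34² + 0.62² + 0.03² + 0.49² + (-0.91)² + (-0.90)² = 2.3791
With 6 standardized items, total variance = 6. Proportion = 2.3791/6 = 0.3965 → 39.65%.

39.7%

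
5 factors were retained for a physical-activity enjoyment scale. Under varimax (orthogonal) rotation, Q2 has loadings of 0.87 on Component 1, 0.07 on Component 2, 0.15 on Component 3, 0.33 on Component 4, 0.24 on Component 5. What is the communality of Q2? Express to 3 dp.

h² = 0.87² + 0.07² + 0.15² + 0.33² + 0.24² = 0.7569 + 0.0049 + 0.0225 + 0.1089 + 0.0576 = 0.9508

0.951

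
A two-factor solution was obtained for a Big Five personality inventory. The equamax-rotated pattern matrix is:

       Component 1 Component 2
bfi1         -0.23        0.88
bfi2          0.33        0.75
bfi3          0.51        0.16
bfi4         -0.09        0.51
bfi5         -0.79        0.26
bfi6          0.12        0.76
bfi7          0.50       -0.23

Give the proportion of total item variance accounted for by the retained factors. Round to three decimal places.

0.520

SS loadings by factor: 1.3185, 2.3207; total = 3.6392.
Total variance with 7 standardized items is 7, so the solution explains 3.6392/7 = 0.5199.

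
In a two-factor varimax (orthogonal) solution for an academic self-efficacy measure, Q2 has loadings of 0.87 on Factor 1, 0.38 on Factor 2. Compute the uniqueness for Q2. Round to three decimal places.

h² = 0.87² + 0.38² = 0.7569 + 0.1444 = 0.9013
Uniqueness u² = 1 − h² = 1 − 0.9013 = 0.0987

0.099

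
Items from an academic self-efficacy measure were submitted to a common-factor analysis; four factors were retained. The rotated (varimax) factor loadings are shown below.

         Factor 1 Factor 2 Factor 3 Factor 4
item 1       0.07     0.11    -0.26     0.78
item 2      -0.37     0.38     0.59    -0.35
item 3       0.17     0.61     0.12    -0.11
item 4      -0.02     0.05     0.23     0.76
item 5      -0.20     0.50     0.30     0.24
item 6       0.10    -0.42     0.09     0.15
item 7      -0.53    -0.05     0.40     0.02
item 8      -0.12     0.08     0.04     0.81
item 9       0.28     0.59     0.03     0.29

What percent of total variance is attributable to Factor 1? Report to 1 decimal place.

SS loadings for Factor 1 = 0.07² + (-0.37)² + 0.17² + (-0.02)² + (-0.20)² + 0.10² + (-0.53)² + (-0.12)² + 0.28² = 0.5948
With 9 standardized items, total variance = 9. Proportion = 0.5948/9 = 0.0661 → 6.61%.

6.6%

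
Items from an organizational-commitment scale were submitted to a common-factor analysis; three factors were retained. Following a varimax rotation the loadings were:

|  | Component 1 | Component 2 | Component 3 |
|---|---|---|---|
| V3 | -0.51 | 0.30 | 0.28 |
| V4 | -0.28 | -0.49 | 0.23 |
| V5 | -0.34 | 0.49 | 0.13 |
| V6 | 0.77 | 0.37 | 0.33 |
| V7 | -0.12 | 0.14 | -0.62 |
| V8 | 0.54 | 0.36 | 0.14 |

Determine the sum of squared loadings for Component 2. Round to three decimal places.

SS loadings for Component 2 = 0.30² + (-0.49)² + 0.49² + 0.37² + 0.14² + 0.36² = 0.0900 + 0.2401 + 0.2401 + 0.1369 + 0.0196 + 0.1296 = 0.8563

0.856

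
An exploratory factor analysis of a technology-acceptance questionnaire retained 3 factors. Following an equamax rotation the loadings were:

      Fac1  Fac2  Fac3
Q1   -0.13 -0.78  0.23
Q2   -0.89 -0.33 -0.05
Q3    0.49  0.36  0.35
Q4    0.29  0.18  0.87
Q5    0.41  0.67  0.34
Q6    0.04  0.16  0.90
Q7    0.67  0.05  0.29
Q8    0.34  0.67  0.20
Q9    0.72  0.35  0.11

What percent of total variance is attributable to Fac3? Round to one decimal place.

SS loadings for Fac3 = 0.23² + (-0.05)² + 0.35² + 0.87² + 0.34² + 0.90² + 0.29² + 0.20² + 0.11² = 1.9966
With 9 standardized items, total variance = 9. Proportion = 1.9966/9 = 0.2218 → 22.18%.

22.2%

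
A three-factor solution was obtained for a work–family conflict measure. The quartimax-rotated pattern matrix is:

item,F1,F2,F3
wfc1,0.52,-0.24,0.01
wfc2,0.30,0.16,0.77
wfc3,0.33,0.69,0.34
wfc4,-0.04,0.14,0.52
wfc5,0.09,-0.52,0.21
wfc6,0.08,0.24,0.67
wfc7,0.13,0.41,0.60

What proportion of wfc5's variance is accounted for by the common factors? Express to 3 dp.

0.323

h² = 0.09² + (-0.52)² + 0.21² = 0.0081 + 0.2704 + 0.0441 = 0.3226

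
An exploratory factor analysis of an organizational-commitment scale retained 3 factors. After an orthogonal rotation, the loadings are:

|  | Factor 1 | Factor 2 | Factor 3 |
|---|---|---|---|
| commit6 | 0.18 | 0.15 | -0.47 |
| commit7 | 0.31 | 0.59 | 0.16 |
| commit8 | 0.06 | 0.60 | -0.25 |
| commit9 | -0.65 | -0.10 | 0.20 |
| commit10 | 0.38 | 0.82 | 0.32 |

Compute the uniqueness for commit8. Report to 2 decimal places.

0.57

h² = 0.06² + 0.60² + (-0.25)² = 0.0036 + 0.3600 + 0.0625 = 0.4261
Uniqueness u² = 1 − h² = 1 − 0.4261 = 0.5739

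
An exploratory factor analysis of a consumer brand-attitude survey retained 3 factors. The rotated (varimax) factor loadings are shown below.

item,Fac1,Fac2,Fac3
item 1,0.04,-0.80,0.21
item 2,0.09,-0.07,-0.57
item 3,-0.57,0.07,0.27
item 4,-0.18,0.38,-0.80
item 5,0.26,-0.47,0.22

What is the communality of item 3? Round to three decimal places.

0.403

h² = (-0.57)² + 0.07² + 0.27² = 0.3249 + 0.0049 + 0.0729 = 0.4027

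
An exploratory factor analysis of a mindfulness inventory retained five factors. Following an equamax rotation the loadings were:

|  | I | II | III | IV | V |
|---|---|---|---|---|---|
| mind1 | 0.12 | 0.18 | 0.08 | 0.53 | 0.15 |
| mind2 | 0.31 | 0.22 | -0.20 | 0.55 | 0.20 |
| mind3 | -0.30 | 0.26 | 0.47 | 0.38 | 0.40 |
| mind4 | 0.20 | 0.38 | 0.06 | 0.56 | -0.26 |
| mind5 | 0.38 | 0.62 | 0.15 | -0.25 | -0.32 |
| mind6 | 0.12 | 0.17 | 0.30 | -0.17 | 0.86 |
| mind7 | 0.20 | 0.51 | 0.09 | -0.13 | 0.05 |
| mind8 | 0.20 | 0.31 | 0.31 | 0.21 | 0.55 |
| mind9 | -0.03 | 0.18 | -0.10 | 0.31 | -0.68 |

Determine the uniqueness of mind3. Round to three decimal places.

0.317

h² = (-0.30)² + 0.26² + 0.47² + 0.38² + 0.40² = 0.0900 + 0.0676 + 0.2209 + 0.1444 + 0.1600 = 0.6829
Uniqueness u² = 1 − h² = 1 − 0.6829 = 0.3171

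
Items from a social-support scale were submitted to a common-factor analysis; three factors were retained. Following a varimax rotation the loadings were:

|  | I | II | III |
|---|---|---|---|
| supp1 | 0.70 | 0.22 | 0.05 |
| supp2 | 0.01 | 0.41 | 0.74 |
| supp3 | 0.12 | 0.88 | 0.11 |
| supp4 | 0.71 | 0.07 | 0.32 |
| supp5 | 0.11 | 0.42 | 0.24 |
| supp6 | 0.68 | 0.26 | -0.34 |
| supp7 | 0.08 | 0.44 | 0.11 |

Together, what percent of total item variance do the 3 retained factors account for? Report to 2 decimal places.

53.90%

SS loadings by factor: 1.4895, 1.4334, 0.8499; total = 3.7728.
Total variance with 7 standardized items is 7, so the solution explains 3.7728/7 = 0.5390 = 53.90%.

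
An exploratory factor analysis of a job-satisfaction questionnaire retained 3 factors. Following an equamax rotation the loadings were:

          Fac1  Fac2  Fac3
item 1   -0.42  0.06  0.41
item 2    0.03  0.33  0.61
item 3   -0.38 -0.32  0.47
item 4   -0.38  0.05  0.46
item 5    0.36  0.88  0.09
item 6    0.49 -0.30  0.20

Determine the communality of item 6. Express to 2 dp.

0.37

h² = 0.49² + (-0.30)² + 0.20² = 0.2401 + 0.0900 + 0.0400 = 0.3701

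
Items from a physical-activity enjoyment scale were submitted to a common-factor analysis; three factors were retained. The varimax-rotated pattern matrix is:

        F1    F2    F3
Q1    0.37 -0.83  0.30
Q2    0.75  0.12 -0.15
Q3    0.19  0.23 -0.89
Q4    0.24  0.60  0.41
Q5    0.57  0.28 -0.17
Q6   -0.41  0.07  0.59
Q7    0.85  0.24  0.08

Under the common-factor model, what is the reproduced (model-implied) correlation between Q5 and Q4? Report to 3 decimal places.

r̂ = Σ λ_i·λ_j across factors = (0.57)(0.24) + (0.28)(0.60) + (-0.17)(0.41)
  = +0.1368 +0.1680 -0.0697 = 0.2351

0.235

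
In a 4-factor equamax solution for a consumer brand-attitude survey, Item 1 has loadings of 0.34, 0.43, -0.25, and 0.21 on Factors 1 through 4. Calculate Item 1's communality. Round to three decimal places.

h² = 0.34² + 0.43² + (-0.25)² + 0.21² = 0.1156 + 0.1849 + 0.0625 + 0.0441 = 0.4071

0.407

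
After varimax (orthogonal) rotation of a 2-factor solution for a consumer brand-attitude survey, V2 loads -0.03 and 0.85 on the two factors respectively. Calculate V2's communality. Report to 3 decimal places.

0.723

h² = (-0.03)² + 0.85² = 0.0009 + 0.7225 = 0.7234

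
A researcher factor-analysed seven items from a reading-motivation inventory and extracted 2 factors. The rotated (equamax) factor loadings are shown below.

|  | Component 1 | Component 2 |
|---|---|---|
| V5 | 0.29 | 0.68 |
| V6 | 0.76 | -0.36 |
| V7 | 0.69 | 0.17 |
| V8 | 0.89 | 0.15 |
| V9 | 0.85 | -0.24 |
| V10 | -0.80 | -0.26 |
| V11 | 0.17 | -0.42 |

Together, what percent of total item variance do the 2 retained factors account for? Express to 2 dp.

60.95%

Communalities: 0.5465, 0.7072, 0.5050, 0.8146, 0.7801, 0.7076, 0.2053; Σh² = 4.2663.
Total variance with 7 standardized items is 7, so the solution explains 4.2663/7 = 0.6095 = 60.95%.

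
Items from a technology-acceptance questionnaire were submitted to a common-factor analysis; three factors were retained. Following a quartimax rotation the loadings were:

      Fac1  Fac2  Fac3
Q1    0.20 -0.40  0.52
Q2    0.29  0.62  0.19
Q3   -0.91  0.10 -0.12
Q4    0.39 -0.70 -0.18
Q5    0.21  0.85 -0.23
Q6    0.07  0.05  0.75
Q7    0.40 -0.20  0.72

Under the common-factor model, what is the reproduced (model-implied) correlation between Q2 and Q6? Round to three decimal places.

0.194

r̂ = Σ λ_i·λ_j across factors = (0.29)(0.07) + (0.62)(0.05) + (0.19)(0.75)
  = +0.0203 +0.0310 +0.1425 = 0.1938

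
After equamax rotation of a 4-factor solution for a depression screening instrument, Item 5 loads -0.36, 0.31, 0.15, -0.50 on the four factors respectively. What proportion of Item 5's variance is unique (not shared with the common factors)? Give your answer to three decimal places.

0.502

h² = (-0.36)² + 0.31² + 0.15² + (-0.50)² = 0.1296 + 0.0961 + 0.0225 + 0.2500 = 0.4982
Uniqueness u² = 1 − h² = 1 − 0.4982 = 0.5018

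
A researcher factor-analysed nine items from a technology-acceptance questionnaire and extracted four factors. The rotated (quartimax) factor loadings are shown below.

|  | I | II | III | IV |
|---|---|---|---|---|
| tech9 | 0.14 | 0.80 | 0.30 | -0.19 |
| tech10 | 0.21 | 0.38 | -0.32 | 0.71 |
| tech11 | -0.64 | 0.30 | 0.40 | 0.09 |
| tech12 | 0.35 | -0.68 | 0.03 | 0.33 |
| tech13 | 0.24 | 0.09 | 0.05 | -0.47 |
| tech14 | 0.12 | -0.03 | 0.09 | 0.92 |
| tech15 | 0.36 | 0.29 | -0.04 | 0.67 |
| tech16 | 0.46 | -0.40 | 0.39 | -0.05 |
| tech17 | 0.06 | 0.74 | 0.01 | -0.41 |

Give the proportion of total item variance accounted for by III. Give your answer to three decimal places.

0.058

SS loadings for III = 0.30² + (-0.32)² + 0.40² + 0.03² + 0.05² + 0.09² + (-0.04)² + 0.39² + 0.01² = 0.5177
Proportion of variance = 0.5177 / 9 = 0.0575.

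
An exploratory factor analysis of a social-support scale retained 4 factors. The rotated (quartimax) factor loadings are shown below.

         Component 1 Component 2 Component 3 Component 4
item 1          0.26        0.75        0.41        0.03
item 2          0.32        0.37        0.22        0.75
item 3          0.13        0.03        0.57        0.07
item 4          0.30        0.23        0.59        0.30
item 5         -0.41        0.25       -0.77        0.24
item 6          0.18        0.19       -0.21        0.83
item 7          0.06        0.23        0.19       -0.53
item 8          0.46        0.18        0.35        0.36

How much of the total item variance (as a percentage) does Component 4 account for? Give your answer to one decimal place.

22.7%

SS loadings for Component 4 = 0.03² + 0.75² + 0.07² + 0.30² + 0.24² + 0.83² + (-0.53)² + 0.36² = 1.8153
With 8 standardized items, total variance = 8. Proportion = 1.8153/8 = 0.2269 → 22.69%.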